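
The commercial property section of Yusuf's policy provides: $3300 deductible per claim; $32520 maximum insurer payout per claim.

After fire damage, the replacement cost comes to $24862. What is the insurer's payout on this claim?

Less the $3300 deductible: $24862 − $3300 = $21562.
$21562 is within the $32520 limit, so the insurer pays $21562.

$21562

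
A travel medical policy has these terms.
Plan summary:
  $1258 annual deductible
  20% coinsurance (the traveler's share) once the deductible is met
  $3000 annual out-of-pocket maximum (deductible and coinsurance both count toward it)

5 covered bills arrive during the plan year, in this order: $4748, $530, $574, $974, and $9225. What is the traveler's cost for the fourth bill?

$194.80

#1 ($4748): deductible takes $1258, $3490 remains; coinsurance $3490 × 20% = $698. Cost to traveler: $1956. OOP to date $1956.
#2 ($530): 20% coinsurance on $530 = $106. Cost to traveler: $106. OOP to date $2062.
#3 ($574): deductible already satisfied, so traveler's share is 20% × $574 = $114.80. Traveler owes $114.80 (running OOP $2176.80).
#4 ($974): deductible met; 20% of $974 = $194.80. Cost to traveler: $194.80. OOP to date $2371.60.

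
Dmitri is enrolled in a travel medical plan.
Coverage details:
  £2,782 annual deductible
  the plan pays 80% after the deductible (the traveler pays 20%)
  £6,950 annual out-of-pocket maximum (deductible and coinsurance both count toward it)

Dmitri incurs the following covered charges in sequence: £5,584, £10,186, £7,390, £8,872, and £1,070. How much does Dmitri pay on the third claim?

£1,478

#1 (£5,584): £2,782 to deductible, leaving £2,802; 20% of £2,802 = £560.40. Traveler pays £3,342.40; OOP now £3,342.40.
#2 (£10,186): 20% coinsurance on £10,186 = £2,037.20. Traveler pays £2,037.20; OOP now £5,379.60.
#3 (£7,390): deductible already satisfied, so traveler's share is 20% × £7,390 = £1,478. Traveler owes £1,478 (running OOP £6,857.60).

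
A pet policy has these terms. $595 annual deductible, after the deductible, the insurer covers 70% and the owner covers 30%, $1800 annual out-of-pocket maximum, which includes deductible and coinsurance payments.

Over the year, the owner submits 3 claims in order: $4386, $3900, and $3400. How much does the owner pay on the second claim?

Claim 1 — $4386: $595 to deductible, leaving $3791; 30% of $3791 = $1137.30. Owner owes $1732.30 (running OOP $1732.30).
Claim 2 — $3900: deductible already satisfied, so owner's share is 30% × $3900 = $1170. That would push OOP to $2902.30, over the $1800 cap, so owner pays $1800 − $1732.30 = $67.70.

$67.70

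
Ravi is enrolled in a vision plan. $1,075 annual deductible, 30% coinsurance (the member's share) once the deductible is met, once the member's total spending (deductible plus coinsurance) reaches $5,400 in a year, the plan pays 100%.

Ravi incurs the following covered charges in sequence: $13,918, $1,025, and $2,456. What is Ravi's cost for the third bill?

#1 ($13,918): $1,075 to deductible, leaving $12,843; coinsurance $12,843 × 30% = $3,852.90. Member pays $4,927.90; OOP now $4,927.90.
#2 ($1,025): deductible already satisfied, so member's share is 30% × $1,025 = $307.50. Member owes $307.50 (running OOP $5,235.40).
#3 ($2,456): deductible already satisfied, so member's share is 30% × $2,456 = $736.80. Adding that to $5,235.40 gives $5,972.20, past the $5,400 cap; member pays only $5,400 − $5,235.40 = $164.60.

$164.60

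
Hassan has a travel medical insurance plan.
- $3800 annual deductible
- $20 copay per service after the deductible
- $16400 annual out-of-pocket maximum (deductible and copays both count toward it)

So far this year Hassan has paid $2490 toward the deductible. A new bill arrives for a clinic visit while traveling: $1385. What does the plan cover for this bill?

$55

Remaining deductible: $3800 − $2490 = $1310.
The remaining $75 (= $1385 − $1310) moves to the copay.
Copay on this service: $20.
That puts the traveler's cost at $1310 + $20 = $1330 before any cap.
Total out-of-pocket so far would be $2490 + $1330 = $3820, below the $16400 cap — no reduction.
The insurer covers the remainder: $1385 − $1330 = $55.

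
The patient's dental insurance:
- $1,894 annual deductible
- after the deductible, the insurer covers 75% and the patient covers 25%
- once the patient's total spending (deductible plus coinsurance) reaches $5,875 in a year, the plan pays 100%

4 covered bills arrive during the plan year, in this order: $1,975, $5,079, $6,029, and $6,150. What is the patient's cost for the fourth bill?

Bill 1, $1,975: deductible takes $1,894, $81 remains; patient's 25% is $20.25. Patient pays $1,914.25; OOP now $1,914.25.
Bill 2, $5,079: deductible already satisfied, so patient's share is 25% × $5,079 = $1,269.75. Patient pays $1,269.75; OOP now $3,184.
Bill 3, $6,029: 25% coinsurance on $6,029 = $1,507.25. Cost to patient: $1,507.25. OOP to date $4,691.25.
Bill 4, $6,150: 25% coinsurance on $6,150 = $1,537.50. Adding that to $4,691.25 gives $6,228.75, past the $5,875 cap; patient pays only $5,875 − $4,691.25 = $1,183.75.

$1,183.75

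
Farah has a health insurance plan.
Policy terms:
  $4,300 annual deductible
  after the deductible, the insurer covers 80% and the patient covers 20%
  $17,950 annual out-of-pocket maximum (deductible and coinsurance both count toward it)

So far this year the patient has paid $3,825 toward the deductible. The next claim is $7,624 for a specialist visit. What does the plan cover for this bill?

$5,719.20

Deductible still to meet: $4,300 − $3,825 = $475.
The remaining $7,149 (= $7,624 − $475) moves to coinsurance.
Coinsurance: $7,149 × 20% = $1,429.80.
Patient responsibility before any cap: $475 + $1,429.80 = $1,904.80.
Total out-of-pocket so far would be $3,825 + $1,904.80 = $5,729.80, below the $17,950 cap — no reduction.
Insurer pays the balance: $7,624 − $1,904.80 = $5,719.20.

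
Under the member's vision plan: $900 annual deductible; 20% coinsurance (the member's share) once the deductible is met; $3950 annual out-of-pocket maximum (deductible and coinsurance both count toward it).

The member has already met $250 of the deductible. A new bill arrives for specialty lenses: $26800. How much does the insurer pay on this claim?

Deductible still to meet: $900 − $250 = $650.
After the $650 deductible portion, $26800 − $650 = $26150 is subject to coinsurance.
Member's 20% share of $26150 is $5230.
Member responsibility before any cap: $650 + $5230 = $5880.
Year-to-date out-of-pocket would reach $250 + $5880 = $6130, above the $3950 maximum, so the member pays only $3950 − $250 = $3700.
Insurer pays the balance: $26800 − $3700 = $23100.

$23100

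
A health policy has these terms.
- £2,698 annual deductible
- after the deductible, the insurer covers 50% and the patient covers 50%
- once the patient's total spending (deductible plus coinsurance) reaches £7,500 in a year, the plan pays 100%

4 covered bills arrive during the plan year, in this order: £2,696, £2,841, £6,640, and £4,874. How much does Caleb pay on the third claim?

£3,320

Claim 1 — £2,696: entire amount goes to the deductible. Cost to patient: £2,696. OOP to date £2,696.
Claim 2 — £2,841: deductible takes £2, £2,839 remains; 50% of £2,839 = £1,419.50. Patient owes £1,421.50 (running OOP £4,117.50).
Claim 3 — £6,640: deductible met; 50% of £6,640 = £3,320. Patient pays £3,320; OOP now £7,437.50.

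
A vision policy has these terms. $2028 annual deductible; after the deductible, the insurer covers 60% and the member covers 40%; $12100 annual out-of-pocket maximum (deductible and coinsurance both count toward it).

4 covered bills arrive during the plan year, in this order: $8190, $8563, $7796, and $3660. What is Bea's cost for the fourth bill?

$1063.60

Claim 1 — $8190: $2028 finishes the deductible; $6162 goes to coinsurance; coinsurance $6162 × 40% = $2464.80. Member pays $4492.80; OOP now $4492.80.
Claim 2 — $8563: deductible met; 40% of $8563 = $3425.20. Member owes $3425.20 (running OOP $7918).
Claim 3 — $7796: deductible met; 40% of $7796 = $3118.40. Member owes $3118.40 (running OOP $11036.40).
Claim 4 — $3660: deductible met; 40% of $3660 = $1464. OOP would hit $12500.40 > $12100, so the cap limits the member to $12100 − $11036.40 = $1063.60.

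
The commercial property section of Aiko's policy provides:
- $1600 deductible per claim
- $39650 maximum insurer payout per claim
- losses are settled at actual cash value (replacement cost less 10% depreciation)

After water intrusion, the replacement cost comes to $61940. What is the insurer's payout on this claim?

$39650

Actual cash value after 10% depreciation: $61940 × 90% = $55746.
Less the $1600 deductible: $55746 − $1600 = $54146.
The $39650 per-incident cap binds; insurer pays $39650.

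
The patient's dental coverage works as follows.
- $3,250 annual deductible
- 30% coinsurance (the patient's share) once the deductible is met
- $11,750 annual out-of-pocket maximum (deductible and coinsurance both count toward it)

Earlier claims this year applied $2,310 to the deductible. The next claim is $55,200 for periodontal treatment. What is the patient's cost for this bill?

Deductible still to meet: $3,250 − $2,310 = $940.
That leaves $55,200 − $940 = $54,260 for coinsurance.
Coinsurance: $54,260 × 30% = $16,278.
So the patient owes $940 + $16,278 = $17,218 before any cap.
Adding $17,218 to the $2,310 already spent would give $19,528, which exceeds the $11,750 cap; the patient pays just $11,750 − $2,310 = $9,440.

$9,440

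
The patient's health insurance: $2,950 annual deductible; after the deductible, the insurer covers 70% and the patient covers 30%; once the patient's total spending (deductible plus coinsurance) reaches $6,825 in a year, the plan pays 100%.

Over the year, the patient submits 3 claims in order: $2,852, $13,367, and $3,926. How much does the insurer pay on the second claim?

$9,394

#1 ($2,852): fully absorbed by the deductible. Cost to patient: $2,852. OOP to date $2,852. Insurer: $2,852 − $2,852 = $0.
#2 ($13,367): deductible takes $98, $13,269 remains; 30% of $13,269 = $3,980.70. Together that's $98 + $3,980.70 = $4,078.70. OOP would hit $6,930.70 > $6,825, so the cap limits the patient to $6,825 − $2,852 = $3,973. Plan pays $13,367 − $3,973 = $9,394.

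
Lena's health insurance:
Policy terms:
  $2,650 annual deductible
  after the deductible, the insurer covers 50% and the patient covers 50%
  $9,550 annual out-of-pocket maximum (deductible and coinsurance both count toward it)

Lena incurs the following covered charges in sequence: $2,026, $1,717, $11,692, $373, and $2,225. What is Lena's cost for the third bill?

$5,846

Bill 1, $2,026: fully absorbed by the deductible. Patient pays $2,026; OOP now $2,026.
Bill 2, $1,717: deductible takes $624, $1,093 remains; patient's 50% is $546.50. Patient pays $1,170.50; OOP now $3,196.50.
Bill 3, $11,692: deductible met; 50% of $11,692 = $5,846. Cost to patient: $5,846. OOP to date $9,042.50.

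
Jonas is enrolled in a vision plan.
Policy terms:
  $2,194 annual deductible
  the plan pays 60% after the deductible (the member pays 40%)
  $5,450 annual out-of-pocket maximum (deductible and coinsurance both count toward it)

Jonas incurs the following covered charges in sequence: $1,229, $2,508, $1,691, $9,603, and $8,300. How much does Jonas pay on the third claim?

Claim 1 ($1,229): all of it applies to the deductible. Cost to member: $1,229. OOP to date $1,229.
Claim 2 ($2,508): deductible takes $965, $1,543 remains; member's 40% is $617.20. Member owes $1,582.20 (running OOP $2,811.20).
Claim 3 ($1,691): deductible met; 40% of $1,691 = $676.40. Cost to member: $676.40. OOP to date $3,487.60.

$676.40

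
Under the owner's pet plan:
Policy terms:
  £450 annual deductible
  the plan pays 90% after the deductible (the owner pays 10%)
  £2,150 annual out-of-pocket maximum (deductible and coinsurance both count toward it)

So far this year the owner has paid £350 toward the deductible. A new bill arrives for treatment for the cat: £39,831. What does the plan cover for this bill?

£38,031

Remaining deductible: £450 − £350 = £100.
The remaining £39,731 (= £39,831 − £100) moves to coinsurance.
Owner's 10% share of £39,731 is £3,973.10.
Owner responsibility before any cap: £100 + £3,973.10 = £4,073.10.
That would bring total out-of-pocket to £4,423.10, past the £2,150 cap. The owner is capped at £2,150 − £350 = £1,800 on this claim.
The insurer covers the remainder: £39,831 − £1,800 = £38,031.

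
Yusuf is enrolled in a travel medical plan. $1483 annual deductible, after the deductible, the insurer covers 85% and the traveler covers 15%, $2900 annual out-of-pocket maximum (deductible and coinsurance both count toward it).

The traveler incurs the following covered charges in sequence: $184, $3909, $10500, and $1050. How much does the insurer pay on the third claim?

Claim 1 ($184): entire amount goes to the deductible. Traveler pays $184; OOP now $184. Plan pays $184 − $184 = $0.
Claim 2 ($3909): deductible takes $1299, $2610 remains; coinsurance $2610 × 15% = $391.50. Cost to traveler: $1690.50. OOP to date $1874.50. Plan pays $3909 − $1690.50 = $2218.50.
Claim 3 ($10500): deductible already satisfied, so traveler's share is 15% × $10500 = $1575. OOP would hit $3449.50 > $2900, so the cap limits the traveler to $2900 − $1874.50 = $1025.50. Insurer: $10500 − $1025.50 = $9474.50.

$9474.50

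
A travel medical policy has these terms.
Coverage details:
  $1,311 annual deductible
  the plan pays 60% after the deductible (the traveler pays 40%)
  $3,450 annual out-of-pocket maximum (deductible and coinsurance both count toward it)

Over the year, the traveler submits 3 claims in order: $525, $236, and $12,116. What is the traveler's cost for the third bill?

#1 ($525): fully absorbed by the deductible. Traveler pays $525; OOP now $525.
#2 ($236): entire amount goes to the deductible. Traveler pays $236; OOP now $761.
#3 ($12,116): $550 to deductible, leaving $11,566; 40% of $11,566 = $4,626.40. Deductible plus coinsurance: $550 + $4,626.40 = $5,176.40. That would push OOP to $5,937.40, over the $3,450 cap, so traveler pays $3,450 − $761 = $2,689.

$2,689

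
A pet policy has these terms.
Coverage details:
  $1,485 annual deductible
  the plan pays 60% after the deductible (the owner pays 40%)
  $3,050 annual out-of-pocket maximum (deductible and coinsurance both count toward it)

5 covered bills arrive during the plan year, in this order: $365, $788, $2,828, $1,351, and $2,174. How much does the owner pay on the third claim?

$1,330.40

Claim 1 — $365: entire amount goes to the deductible. Owner owes $365 (running OOP $365).
Claim 2 — $788: entire amount goes to the deductible. Cost to owner: $788. OOP to date $1,153.
Claim 3 — $2,828: $332 finishes the deductible; $2,496 goes to coinsurance; 40% of $2,496 = $998.40. Owner owes $1,330.40 (running OOP $2,483.40).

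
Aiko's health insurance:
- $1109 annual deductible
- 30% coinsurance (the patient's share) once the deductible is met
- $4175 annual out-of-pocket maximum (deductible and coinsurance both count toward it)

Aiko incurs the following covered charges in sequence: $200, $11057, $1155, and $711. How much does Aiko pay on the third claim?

Bill 1, $200: all of it applies to the deductible. Patient pays $200; OOP now $200.
Bill 2, $11057: $909 to deductible, leaving $10148; patient's 30% is $3044.40. Cost to patient: $3953.40. OOP to date $4153.40.
Bill 3, $1155: deductible met; 30% of $1155 = $346.50. That would push OOP to $4499.90, over the $4175 cap, so patient pays $4175 − $4153.40 = $21.60.

$21.60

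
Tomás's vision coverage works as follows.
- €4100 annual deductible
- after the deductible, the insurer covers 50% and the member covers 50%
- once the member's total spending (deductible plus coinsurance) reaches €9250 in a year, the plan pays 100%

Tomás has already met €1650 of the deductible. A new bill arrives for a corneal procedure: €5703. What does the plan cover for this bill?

€1626.50

Remaining deductible: €4100 − €1650 = €2450.
After the €2450 deductible portion, €5703 − €2450 = €3253 is subject to coinsurance.
Member's 50% share of €3253 is €1626.50.
That puts the member's cost at €2450 + €1626.50 = €4076.50 before any cap.
Year-to-date out-of-pocket becomes €1650 + €4076.50 = €5726.50, still under the €9250 maximum, so no cap applies.
The plan picks up €5703 − €4076.50 = €1626.50.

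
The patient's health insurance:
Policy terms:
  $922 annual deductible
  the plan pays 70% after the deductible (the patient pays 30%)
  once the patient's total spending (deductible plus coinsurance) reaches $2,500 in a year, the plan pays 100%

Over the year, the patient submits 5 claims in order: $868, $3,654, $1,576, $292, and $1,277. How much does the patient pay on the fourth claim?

$25.20

Claim 1 — $868: fully absorbed by the deductible. Patient pays $868; OOP now $868.
Claim 2 — $3,654: $54 finishes the deductible; $3,600 goes to coinsurance; patient's 30% is $1,080. Patient owes $1,134 (running OOP $2,002).
Claim 3 — $1,576: 30% coinsurance on $1,576 = $472.80. Patient pays $472.80; OOP now $2,474.80.
Claim 4 — $292: deductible met; 30% of $292 = $87.60. That would push OOP to $2,562.40, over the $2,500 cap, so patient pays $2,500 − $2,474.80 = $25.20.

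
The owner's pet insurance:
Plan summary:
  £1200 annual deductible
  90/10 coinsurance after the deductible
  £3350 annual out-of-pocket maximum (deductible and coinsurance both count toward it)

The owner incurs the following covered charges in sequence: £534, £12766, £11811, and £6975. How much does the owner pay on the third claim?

Claim 1 — £534: all of it applies to the deductible. Owner pays £534; OOP now £534.
Claim 2 — £12766: £666 to deductible, leaving £12100; 10% of £12100 = £1210. Owner owes £1876 (running OOP £2410).
Claim 3 — £11811: deductible already satisfied, so owner's share is 10% × £11811 = £1181.10. OOP would hit £3591.10 > £3350, so the cap limits the owner to £3350 − £2410 = £940.

£940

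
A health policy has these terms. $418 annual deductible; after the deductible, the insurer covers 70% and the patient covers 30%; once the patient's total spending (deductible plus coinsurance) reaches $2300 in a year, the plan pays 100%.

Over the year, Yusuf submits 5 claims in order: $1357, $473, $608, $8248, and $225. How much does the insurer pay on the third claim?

$425.60

Claim 1 ($1357): $418 finishes the deductible; $939 goes to coinsurance; coinsurance $939 × 30% = $281.70. Patient pays $699.70; OOP now $699.70. Insurer: $1357 − $699.70 = $657.30.
Claim 2 ($473): deductible met; 30% of $473 = $141.90. Cost to patient: $141.90. OOP to date $841.60. Plan pays $473 − $141.90 = $331.10.
Claim 3 ($608): deductible already satisfied, so patient's share is 30% × $608 = $182.40. Patient owes $182.40 (running OOP $1024). Insurer: $608 − $182.40 = $425.60.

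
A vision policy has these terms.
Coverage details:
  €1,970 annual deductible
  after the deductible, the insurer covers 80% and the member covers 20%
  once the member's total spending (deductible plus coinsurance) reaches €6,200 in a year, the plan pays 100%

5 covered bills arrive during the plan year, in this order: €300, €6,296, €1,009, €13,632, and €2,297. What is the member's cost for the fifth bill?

Claim 1 — €300: entire amount goes to the deductible. Member owes €300 (running OOP €300).
Claim 2 — €6,296: €1,670 finishes the deductible; €4,626 goes to coinsurance; 20% of €4,626 = €925.20. Member pays €2,595.20; OOP now €2,895.20.
Claim 3 — €1,009: deductible met; 20% of €1,009 = €201.80. Member owes €201.80 (running OOP €3,097).
Claim 4 — €13,632: deductible met; 20% of €13,632 = €2,726.40. Member owes €2,726.40 (running OOP €5,823.40).
Claim 5 — €2,297: deductible met; 20% of €2,297 = €459.40. That would push OOP to €6,282.80, over the €6,200 cap, so member pays €6,200 − €5,823.40 = €376.60.

€376.60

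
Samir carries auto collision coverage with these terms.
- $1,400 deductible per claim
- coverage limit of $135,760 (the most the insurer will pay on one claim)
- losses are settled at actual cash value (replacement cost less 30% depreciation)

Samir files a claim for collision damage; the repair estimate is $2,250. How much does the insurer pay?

At 30% depreciation, ACV = $2,250 − $675 = $1,575.
Subtract the deductible: $1,575 − $1,400 = $175.
$175 is within the $135,760 limit, so the insurer pays $175.

$175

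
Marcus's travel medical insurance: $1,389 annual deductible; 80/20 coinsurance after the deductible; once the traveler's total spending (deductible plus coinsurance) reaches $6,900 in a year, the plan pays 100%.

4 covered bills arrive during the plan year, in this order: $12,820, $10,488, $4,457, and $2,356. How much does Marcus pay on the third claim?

Claim 1 ($12,820): $1,389 finishes the deductible; $11,431 goes to coinsurance; 20% of $11,431 = $2,286.20. Cost to traveler: $3,675.20. OOP to date $3,675.20.
Claim 2 ($10,488): deductible met; 20% of $10,488 = $2,097.60. Traveler pays $2,097.60; OOP now $5,772.80.
Claim 3 ($4,457): deductible met; 20% of $4,457 = $891.40. Traveler owes $891.40 (running OOP $6,664.20).

$891.40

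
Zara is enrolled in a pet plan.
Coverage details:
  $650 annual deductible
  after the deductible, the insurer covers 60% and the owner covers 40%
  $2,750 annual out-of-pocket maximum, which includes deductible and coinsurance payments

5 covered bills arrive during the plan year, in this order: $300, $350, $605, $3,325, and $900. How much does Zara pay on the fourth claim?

$1,330

Bill 1, $300: entire amount goes to the deductible. Owner owes $300 (running OOP $300).
Bill 2, $350: fully absorbed by the deductible. Owner pays $350; OOP now $650.
Bill 3, $605: 40% coinsurance on $605 = $242. Cost to owner: $242. OOP to date $892.
Bill 4, $3,325: deductible met; 40% of $3,325 = $1,330. Cost to owner: $1,330. OOP to date $2,222.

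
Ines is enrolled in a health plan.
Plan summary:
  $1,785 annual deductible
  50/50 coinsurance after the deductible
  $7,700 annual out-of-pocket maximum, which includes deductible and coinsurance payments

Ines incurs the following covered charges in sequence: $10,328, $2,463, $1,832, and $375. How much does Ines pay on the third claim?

$412

Claim 1 ($10,328): $1,785 finishes the deductible; $8,543 goes to coinsurance; 50% of $8,543 = $4,271.50. Patient owes $6,056.50 (running OOP $6,056.50).
Claim 2 ($2,463): deductible already satisfied, so patient's share is 50% × $2,463 = $1,231.50. Patient pays $1,231.50; OOP now $7,288.
Claim 3 ($1,832): deductible met; 50% of $1,832 = $916. OOP would hit $8,204 > $7,700, so the cap limits the patient to $7,700 − $7,288 = $412.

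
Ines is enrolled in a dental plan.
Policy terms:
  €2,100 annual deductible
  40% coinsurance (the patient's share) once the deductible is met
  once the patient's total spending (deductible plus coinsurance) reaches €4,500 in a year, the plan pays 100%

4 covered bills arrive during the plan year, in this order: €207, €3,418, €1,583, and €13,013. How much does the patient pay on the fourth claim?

Claim 1 — €207: fully absorbed by the deductible. Patient pays €207; OOP now €207.
Claim 2 — €3,418: €1,893 finishes the deductible; €1,525 goes to coinsurance; 40% of €1,525 = €610. Cost to patient: €2,503. OOP to date €2,710.
Claim 3 — €1,583: deductible already satisfied, so patient's share is 40% × €1,583 = €633.20. Patient pays €633.20; OOP now €3,343.20.
Claim 4 — €13,013: deductible met; 40% of €13,013 = €5,205.20. Adding that to €3,343.20 gives €8,548.40, past the €4,500 cap; patient pays only €4,500 − €3,343.20 = €1,156.80.

€1,156.80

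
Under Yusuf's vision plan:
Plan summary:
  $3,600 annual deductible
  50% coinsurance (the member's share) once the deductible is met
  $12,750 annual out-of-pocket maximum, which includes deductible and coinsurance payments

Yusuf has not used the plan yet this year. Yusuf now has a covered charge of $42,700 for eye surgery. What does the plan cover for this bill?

Nothing has been paid toward the $3,600 deductible, so the first $3,600 of this charge is applied there.
After the $3,600 deductible portion, $42,700 − $3,600 = $39,100 is subject to coinsurance.
Member's 50% share of $39,100 is $19,550.
That puts the member's cost at $3,600 + $19,550 = $23,150 before any cap.
That would bring total out-of-pocket to $23,150, past the $12,750 cap. The member is capped at $12,750 − $0 = $12,750 on this claim.
The insurer covers the remainder: $42,700 − $12,750 = $29,950.

$29,950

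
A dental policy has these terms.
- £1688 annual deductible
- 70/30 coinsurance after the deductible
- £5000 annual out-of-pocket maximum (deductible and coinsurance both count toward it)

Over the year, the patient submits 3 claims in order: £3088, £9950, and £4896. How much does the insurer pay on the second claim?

Claim 1 — £3088: deductible takes £1688, £1400 remains; coinsurance £1400 × 30% = £420. Cost to patient: £2108. OOP to date £2108. Plan pays £3088 − £2108 = £980.
Claim 2 — £9950: deductible met; 30% of £9950 = £2985. Adding that to £2108 gives £5093, past the £5000 cap; patient pays only £5000 − £2108 = £2892. Insurer: £9950 − £2892 = £7058.

£7058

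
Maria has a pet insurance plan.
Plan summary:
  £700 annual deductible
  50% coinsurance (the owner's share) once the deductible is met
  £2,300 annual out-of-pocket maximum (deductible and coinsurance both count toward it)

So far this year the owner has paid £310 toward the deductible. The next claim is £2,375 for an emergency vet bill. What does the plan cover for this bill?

Deductible still to meet: £700 − £310 = £390.
That leaves £2,375 − £390 = £1,985 for coinsurance.
50% of £1,985 = £992.50 falls to the owner.
Owner responsibility before any cap: £390 + £992.50 = £1,382.50.
Year-to-date out-of-pocket becomes £310 + £1,382.50 = £1,692.50, still under the £2,300 maximum, so no cap applies.
The plan picks up £2,375 − £1,382.50 = £992.50.

£992.50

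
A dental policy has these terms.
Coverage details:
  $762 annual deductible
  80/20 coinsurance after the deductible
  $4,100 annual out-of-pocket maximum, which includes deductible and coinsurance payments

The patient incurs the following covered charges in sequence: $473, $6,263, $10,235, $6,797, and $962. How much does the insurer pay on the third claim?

Claim 1 ($473): all of it applies to the deductible. Cost to patient: $473. OOP to date $473. Plan pays $473 − $473 = $0.
Claim 2 ($6,263): $289 to deductible, leaving $5,974; coinsurance $5,974 × 20% = $1,194.80. Patient pays $1,483.80; OOP now $1,956.80. Insurer: $6,263 − $1,483.80 = $4,779.20.
Claim 3 ($10,235): deductible already satisfied, so patient's share is 20% × $10,235 = $2,047. Patient pays $2,047; OOP now $4,003.80. Plan pays $10,235 − $2,047 = $8,188.

$8,188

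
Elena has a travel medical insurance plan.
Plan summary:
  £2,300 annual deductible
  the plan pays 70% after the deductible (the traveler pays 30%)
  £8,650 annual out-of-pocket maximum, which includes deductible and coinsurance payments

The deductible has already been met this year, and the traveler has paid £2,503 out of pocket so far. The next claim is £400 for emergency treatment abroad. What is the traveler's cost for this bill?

£120

With the deductible met, the entire £400 is subject to coinsurance.
Traveler's 30% share of £400 is £120.
Total out-of-pocket so far would be £2,503 + £120 = £2,623, below the £8,650 cap — no reduction.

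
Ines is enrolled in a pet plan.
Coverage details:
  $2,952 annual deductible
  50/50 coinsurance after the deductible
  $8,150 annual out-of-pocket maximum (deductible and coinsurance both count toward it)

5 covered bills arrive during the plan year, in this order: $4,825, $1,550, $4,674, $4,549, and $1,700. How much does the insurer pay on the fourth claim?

$3,399.50

#1 ($4,825): $2,952 to deductible, leaving $1,873; owner's 50% is $936.50. Cost to owner: $3,888.50. OOP to date $3,888.50. Plan pays $4,825 − $3,888.50 = $936.50.
#2 ($1,550): 50% coinsurance on $1,550 = $775. Owner owes $775 (running OOP $4,663.50). Insurer: $1,550 − $775 = $775.
#3 ($4,674): deductible met; 50% of $4,674 = $2,337. Cost to owner: $2,337. OOP to date $7,000.50. Plan pays $4,674 − $2,337 = $2,337.
#4 ($4,549): deductible met; 50% of $4,549 = $2,274.50. That would push OOP to $9,275, over the $8,150 cap, so owner pays $8,150 − $7,000.50 = $1,149.50. Insurer: $4,549 − $1,149.50 = $3,399.50.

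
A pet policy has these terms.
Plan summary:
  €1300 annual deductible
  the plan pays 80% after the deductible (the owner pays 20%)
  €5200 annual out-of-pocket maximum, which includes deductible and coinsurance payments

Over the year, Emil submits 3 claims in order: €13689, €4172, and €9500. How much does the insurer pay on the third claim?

Bill 1, €13689: deductible takes €1300, €12389 remains; owner's 20% is €2477.80. Owner pays €3777.80; OOP now €3777.80. Insurer: €13689 − €3777.80 = €9911.20.
Bill 2, €4172: deductible already satisfied, so owner's share is 20% × €4172 = €834.40. Cost to owner: €834.40. OOP to date €4612.20. Plan pays €4172 − €834.40 = €3337.60.
Bill 3, €9500: deductible met; 20% of €9500 = €1900. That would push OOP to €6512.20, over the €5200 cap, so owner pays €5200 − €4612.20 = €587.80. Insurer: €9500 − €587.80 = €8912.20.

€8912.20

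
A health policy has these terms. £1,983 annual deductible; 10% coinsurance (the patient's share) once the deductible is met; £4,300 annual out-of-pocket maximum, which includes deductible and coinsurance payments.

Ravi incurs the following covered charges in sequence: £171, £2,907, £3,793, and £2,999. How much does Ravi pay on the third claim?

Bill 1, £171: fully absorbed by the deductible. Patient pays £171; OOP now £171.
Bill 2, £2,907: deductible takes £1,812, £1,095 remains; coinsurance £1,095 × 10% = £109.50. Cost to patient: £1,921.50. OOP to date £2,092.50.
Bill 3, £3,793: 10% coinsurance on £3,793 = £379.30. Cost to patient: £379.30. OOP to date £2,471.80.

£379.30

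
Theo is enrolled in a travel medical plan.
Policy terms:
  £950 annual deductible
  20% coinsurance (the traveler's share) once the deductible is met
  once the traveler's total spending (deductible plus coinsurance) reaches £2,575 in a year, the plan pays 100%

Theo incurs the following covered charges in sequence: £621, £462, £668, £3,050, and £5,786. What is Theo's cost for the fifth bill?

£854.80

Claim 1 (£621): all of it applies to the deductible. Traveler pays £621; OOP now £621.
Claim 2 (£462): deductible takes £329, £133 remains; 20% of £133 = £26.60. Traveler owes £355.60 (running OOP £976.60).
Claim 3 (£668): deductible already satisfied, so traveler's share is 20% × £668 = £133.60. Traveler owes £133.60 (running OOP £1,110.20).
Claim 4 (£3,050): deductible already satisfied, so traveler's share is 20% × £3,050 = £610. Traveler owes £610 (running OOP £1,720.20).
Claim 5 (£5,786): deductible met; 20% of £5,786 = £1,157.20. That would push OOP to £2,877.40, over the £2,575 cap, so traveler pays £2,575 − £1,720.20 = £854.80.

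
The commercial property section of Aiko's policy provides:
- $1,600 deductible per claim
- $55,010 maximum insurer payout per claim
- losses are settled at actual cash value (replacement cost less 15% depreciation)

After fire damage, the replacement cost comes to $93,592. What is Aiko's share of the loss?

Depreciate 15%: the covered value is $93,592 × 0.85 = $79,553.20.
Subtract the deductible: $79,553.20 − $1,600 = $77,953.20.
$77,953.20 exceeds the $55,010 limit, so the insurer pays the limit: $55,010.
Out of pocket: $93,592 − $55,010 = $38,582.

$38,582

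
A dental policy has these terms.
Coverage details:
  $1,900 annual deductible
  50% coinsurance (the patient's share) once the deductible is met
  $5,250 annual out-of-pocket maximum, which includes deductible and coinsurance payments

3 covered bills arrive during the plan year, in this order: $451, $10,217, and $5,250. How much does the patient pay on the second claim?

Claim 1 — $451: all of it applies to the deductible. Patient owes $451 (running OOP $451).
Claim 2 — $10,217: deductible takes $1,449, $8,768 remains; coinsurance $8,768 × 50% = $4,384. Claim cost before the cap: $1,449 + $4,384 = $5,833. That would push OOP to $6,284, over the $5,250 cap, so patient pays $5,250 − $451 = $4,799.

$4,799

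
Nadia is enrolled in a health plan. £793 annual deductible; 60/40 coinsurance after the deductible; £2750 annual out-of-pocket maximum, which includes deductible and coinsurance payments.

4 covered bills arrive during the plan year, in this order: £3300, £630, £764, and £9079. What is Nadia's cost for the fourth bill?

£396.60

Claim 1 — £3300: deductible takes £793, £2507 remains; 40% of £2507 = £1002.80. Patient pays £1795.80; OOP now £1795.80.
Claim 2 — £630: deductible already satisfied, so patient's share is 40% × £630 = £252. Cost to patient: £252. OOP to date £2047.80.
Claim 3 — £764: 40% coinsurance on £764 = £305.60. Cost to patient: £305.60. OOP to date £2353.40.
Claim 4 — £9079: deductible met; 40% of £9079 = £3631.60. OOP would hit £5985 > £2750, so the cap limits the patient to £2750 − £2353.40 = £396.60.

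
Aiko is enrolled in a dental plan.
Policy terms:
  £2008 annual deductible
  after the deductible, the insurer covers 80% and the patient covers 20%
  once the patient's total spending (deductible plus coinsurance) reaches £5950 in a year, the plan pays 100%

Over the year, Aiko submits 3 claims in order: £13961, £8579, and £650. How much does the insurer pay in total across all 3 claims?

Bill 1, £13961: deductible takes £2008, £11953 remains; coinsurance £11953 × 20% = £2390.60. Patient owes £4398.60 (running OOP £4398.60). Insurer: £13961 − £4398.60 = £9562.40.
Bill 2, £8579: deductible already satisfied, so patient's share is 20% × £8579 = £1715.80. OOP would hit £6114.40 > £5950, so the cap limits the patient to £5950 − £4398.60 = £1551.40. Insurer: £8579 − £1551.40 = £7027.60.
Bill 3, £650: deductible met; 20% of £650 = £130. OOP would hit £6080 > £5950, so the cap limits the patient to £5950 − £5950 = £0. Plan pays £650 − £0 = £650.
Insurer total = bills − patient's total = £23190 − £5950 = £17240.

£17240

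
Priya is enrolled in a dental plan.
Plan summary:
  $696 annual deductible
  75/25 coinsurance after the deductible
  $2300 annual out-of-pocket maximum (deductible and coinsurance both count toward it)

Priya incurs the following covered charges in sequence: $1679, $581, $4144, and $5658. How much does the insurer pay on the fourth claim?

$5481

Claim 1 ($1679): deductible takes $696, $983 remains; patient's 25% is $245.75. Patient pays $941.75; OOP now $941.75. Insurer: $1679 − $941.75 = $737.25.
Claim 2 ($581): deductible already satisfied, so patient's share is 25% × $581 = $145.25. Patient pays $145.25; OOP now $1087. Insurer: $581 − $145.25 = $435.75.
Claim 3 ($4144): deductible met; 25% of $4144 = $1036. Cost to patient: $1036. OOP to date $2123. Insurer: $4144 − $1036 = $3108.
Claim 4 ($5658): deductible met; 25% of $5658 = $1414.50. That would push OOP to $3537.50, over the $2300 cap, so patient pays $2300 − $2123 = $177. Plan pays $5658 − $177 = $5481.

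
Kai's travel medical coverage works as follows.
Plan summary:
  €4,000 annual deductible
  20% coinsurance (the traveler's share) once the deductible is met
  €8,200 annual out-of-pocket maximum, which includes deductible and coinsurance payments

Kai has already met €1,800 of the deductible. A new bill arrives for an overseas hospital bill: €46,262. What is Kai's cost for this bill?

€6,400

Deductible still to meet: €4,000 − €1,800 = €2,200.
After the €2,200 deductible portion, €46,262 − €2,200 = €44,062 is subject to coinsurance.
Traveler's 20% share of €44,062 is €8,812.40.
That puts the traveler's cost at €2,200 + €8,812.40 = €11,012.40 before any cap.
That would bring total out-of-pocket to €12,812.40, past the €8,200 cap. The traveler is capped at €8,200 − €1,800 = €6,400 on this claim.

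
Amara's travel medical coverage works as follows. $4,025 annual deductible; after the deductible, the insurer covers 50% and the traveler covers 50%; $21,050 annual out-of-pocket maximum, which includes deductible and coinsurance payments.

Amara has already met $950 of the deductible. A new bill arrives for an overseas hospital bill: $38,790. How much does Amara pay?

Remaining deductible: $4,025 − $950 = $3,075.
After the $3,075 deductible portion, $38,790 − $3,075 = $35,715 is subject to coinsurance.
Coinsurance: $35,715 × 50% = $17,857.50.
Traveler responsibility before any cap: $3,075 + $17,857.50 = $20,932.50.
Year-to-date out-of-pocket would reach $950 + $20,932.50 = $21,882.50, above the $21,050 maximum, so the traveler pays only $21,050 − $950 = $20,100.

$20,100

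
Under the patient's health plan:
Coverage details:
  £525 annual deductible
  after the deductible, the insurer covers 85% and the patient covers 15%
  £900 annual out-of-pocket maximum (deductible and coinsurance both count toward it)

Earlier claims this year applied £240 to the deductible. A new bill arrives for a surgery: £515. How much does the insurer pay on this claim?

Deductible still to meet: £525 − £240 = £285.
After the £285 deductible portion, £515 − £285 = £230 is subject to coinsurance.
Patient's 15% share of £230 is £34.50.
That puts the patient's cost at £285 + £34.50 = £319.50 before any cap.
Total out-of-pocket so far would be £240 + £319.50 = £559.50, below the £900 cap — no reduction.
The plan picks up £515 − £319.50 = £195.50.

£195.50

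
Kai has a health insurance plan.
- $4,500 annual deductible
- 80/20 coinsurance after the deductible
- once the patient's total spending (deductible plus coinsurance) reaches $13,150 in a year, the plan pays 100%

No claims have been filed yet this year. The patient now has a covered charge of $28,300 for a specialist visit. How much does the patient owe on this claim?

$9,260

Deductible not yet touched, so the first $4,500 of the bill goes to the deductible.
The remaining $23,800 (= $28,300 − $4,500) moves to coinsurance.
Coinsurance: $23,800 × 20% = $4,760.
So the patient owes $4,500 + $4,760 = $9,260 before any cap.
Total out-of-pocket so far would be $0 + $9,260 = $9,260, below the $13,150 cap — no reduction.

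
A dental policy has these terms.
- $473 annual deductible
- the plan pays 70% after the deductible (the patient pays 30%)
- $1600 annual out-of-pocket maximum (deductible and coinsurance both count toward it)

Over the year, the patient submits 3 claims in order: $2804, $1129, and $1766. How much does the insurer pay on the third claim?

$1677

Claim 1 — $2804: deductible takes $473, $2331 remains; patient's 30% is $699.30. Patient pays $1172.30; OOP now $1172.30. Insurer: $2804 − $1172.30 = $1631.70.
Claim 2 — $1129: deductible already satisfied, so patient's share is 30% × $1129 = $338.70. Patient pays $338.70; OOP now $1511. Insurer: $1129 − $338.70 = $790.30.
Claim 3 — $1766: deductible already satisfied, so patient's share is 30% × $1766 = $529.80. OOP would hit $2040.80 > $1600, so the cap limits the patient to $1600 − $1511 = $89. Insurer: $1766 − $89 = $1677.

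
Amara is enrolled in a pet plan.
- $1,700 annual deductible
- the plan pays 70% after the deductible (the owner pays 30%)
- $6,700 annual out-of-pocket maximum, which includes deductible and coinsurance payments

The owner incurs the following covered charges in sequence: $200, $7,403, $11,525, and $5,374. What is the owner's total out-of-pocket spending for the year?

Claim 1 — $200: entire amount goes to the deductible. Owner pays $200; OOP now $200.
Claim 2 — $7,403: deductible takes $1,500, $5,903 remains; coinsurance $5,903 × 30% = $1,770.90. Owner pays $3,270.90; OOP now $3,470.90.
Claim 3 — $11,525: deductible already satisfied, so owner's share is 30% × $11,525 = $3,457.50. Adding that to $3,470.90 gives $6,928.40, past the $6,700 cap; owner pays only $6,700 − $3,470.90 = $3,229.10.
Claim 4 — $5,374: 30% coinsurance on $5,374 = $1,612.20. OOP would hit $8,312.20 > $6,700, so the cap limits the owner to $6,700 − $6,700 = $0.
Total paid by the owner: $200 + $3,270.90 + $3,229.10 + $0 = $6,700.

$6,700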